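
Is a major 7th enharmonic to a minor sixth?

No

A major seventh spans 11 semitones; a minor sixth spans 8.
The spans differ, so they are not enharmonic equivalents.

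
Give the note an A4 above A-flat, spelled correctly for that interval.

D

A up a perfect fourth is D, so the target letter is D.
From Ab, an augmented fourth is 6 semitones up: D.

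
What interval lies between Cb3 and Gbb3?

diminished fifth

Counting letters C–D–E–F–G gives a fifth.
Cb→Gbb = 6 semitones, 1 narrower than the perfect fifth (7), so diminished.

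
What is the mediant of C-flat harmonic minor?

The Cb harmonic minor scale runs Cb Db Ebb Fb Gb Abb Bb.
Degree 3 is Ebb.

Ebb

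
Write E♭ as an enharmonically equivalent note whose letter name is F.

Eb is pitch class 3. The letter F alone is pitch class 5.
To reach pitch class 3 from F requires an offset of -2 semitones, i.e. double flat: Fbb.

Fbb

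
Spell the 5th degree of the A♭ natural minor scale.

The Ab natural minor scale runs Ab Bb Cb Db Eb Fb Gb.
Degree 5 is Eb.

Eb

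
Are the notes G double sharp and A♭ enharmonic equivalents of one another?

No

Two spellings are enharmonically equivalent only if they share a pitch class.
Here G## → 9, Ab → 8; 8 ≠ 9, so they are not.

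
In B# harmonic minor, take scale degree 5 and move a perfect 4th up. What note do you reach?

B#

Scale degree 5 of B# harmonic minor is F##.
A perfect fourth (5 semitones) above F## lands on the letter B, giving B#.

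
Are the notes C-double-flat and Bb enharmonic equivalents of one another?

Cbb is pitch class 10; Bb is pitch class 10.
All spellings map to pitch class 10, so they are enharmonically equivalent.

Yes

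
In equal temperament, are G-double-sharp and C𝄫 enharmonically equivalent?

No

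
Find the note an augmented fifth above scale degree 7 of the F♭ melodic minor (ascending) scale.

B

Scale degree 7 of Fb melodic minor (ascending) is Eb.
An augmented fifth (8 semitones) above Eb lands on the letter B, giving B.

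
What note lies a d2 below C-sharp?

B##

C down a major second is Bb, so the target letter is B.
From C#, a diminished second is 0 semitones down: B##.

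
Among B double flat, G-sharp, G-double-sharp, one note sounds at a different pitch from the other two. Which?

In 12-tone equal temperament, enharmonic equivalents share a pitch class. Bbb is pitch class 9; G# is pitch class 8; G## is pitch class 9.
Bbb and G## share pitch class 9, while G# is pitch class 8.

G#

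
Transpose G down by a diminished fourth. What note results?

D#

G down a perfect fourth is D, so the target letter is D.
From G, a diminished fourth is 4 semitones down: D#.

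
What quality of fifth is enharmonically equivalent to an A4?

An augmented fourth spans 6 semitones.
A fifth spanning 6 semitones is diminished (the perfect fifth is 7).

diminished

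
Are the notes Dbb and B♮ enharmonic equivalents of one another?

Dbb is pitch class 0; B is pitch class 11.
The pitch classes differ (0 vs. 11), so they are not enharmonic equivalents.

No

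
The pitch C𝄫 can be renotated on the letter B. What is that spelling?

Cbb is pitch class 10. The letter B alone is pitch class 11.
To reach pitch class 10 from B requires an offset of -1 semitone, i.e. flat: Bb.

Bb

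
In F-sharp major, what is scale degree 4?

B

The F# major scale runs F# G# A# B C# D# E#.
Degree 4 is B.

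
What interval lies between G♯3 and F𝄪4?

major seventh

The letter names run G→F, a span of 6 letter steps, so the interval is some kind of seventh.
G# to F## is 11 semitones. A major seventh is 11, so 11 makes it major.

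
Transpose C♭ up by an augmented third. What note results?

A third above C lands on the letter E.
An augmented third spans 5 semitones, so Cb moves to pitch class 4. On the letter E that is E.

E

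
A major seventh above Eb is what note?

D

E up a major seventh is D#, so the target letter is D.
From Eb, a major seventh is 11 semitones up: D.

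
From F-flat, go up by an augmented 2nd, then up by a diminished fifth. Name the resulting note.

Db

An augmented second up from Fb is G (letter G, 3 semitones up).
A diminished fifth up from G is Db (letter D, 6 semitones up).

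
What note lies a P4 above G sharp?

C#

G up a perfect fourth is C, so the target letter is C.
From G#, a perfect fourth is 5 semitones up: C#.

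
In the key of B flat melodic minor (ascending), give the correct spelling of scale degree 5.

Degree 5 takes the letter 4 steps above B, which is F.
In melodic minor (ascending), degree 5 sits 7 semitones above the tonic. Bb + 7 semitones is pitch class 5, spelled on F as F.

F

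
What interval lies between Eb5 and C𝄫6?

diminished sixth

The letter names run E→C, a span of 5 letter steps, so the interval is some kind of sixth.
Eb to Cbb is 7 semitones. A major sixth is 9, so 7 makes it diminished.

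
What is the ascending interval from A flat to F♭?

minor sixth

The letter names run A→F, a span of 5 letter steps, so the interval is some kind of sixth.
Ab to Fb is 8 semitones. A major sixth is 9, so 8 makes it minor.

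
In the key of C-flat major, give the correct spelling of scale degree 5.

Gb

Degree 5 takes the letter 4 steps above C, which is G.
In major, degree 5 sits 7 semitones above the tonic. Cb + 7 semitones is pitch class 6, spelled on G as Gb.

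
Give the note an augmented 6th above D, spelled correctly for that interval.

B#

A sixth above D lands on the letter B.
An augmented sixth spans 10 semitones, so D moves to pitch class 0. On the letter B that is B#.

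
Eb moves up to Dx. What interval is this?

doubly augmented seventh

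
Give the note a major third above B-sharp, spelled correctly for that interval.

A third above B lands on the letter D.
A major third spans 4 semitones, so B# moves to pitch class 4. On the letter D that is D##.

D##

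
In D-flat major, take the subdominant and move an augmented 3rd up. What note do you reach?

B

The subdominant of Db major is Gb.
An augmented third (5 semitones) above Gb lands on the letter B, giving B.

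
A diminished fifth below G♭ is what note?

C

G down a perfect fifth is C, so the target letter is C.
From Gb, a diminished fifth is 6 semitones down: C.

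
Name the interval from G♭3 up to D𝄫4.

The letter names run G→D, a span of 4 letter steps, so the interval is some kind of fifth.
Gb to Dbb is 6 semitones. A perfect fifth is 7, so 6 makes it diminished.

diminished fifth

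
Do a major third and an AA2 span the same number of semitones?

A major third spans 4 semitones; a doubly augmented second spans 4.
They are enharmonically equivalent.

Yes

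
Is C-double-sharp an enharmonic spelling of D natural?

Yes

C## = pitch class 2 and D = pitch class 2 — the same pitch class, so they are enharmonic equivalents.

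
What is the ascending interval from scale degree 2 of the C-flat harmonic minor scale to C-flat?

minor seventh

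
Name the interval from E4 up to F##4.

Counting letters E–F gives a second.
E→F## = 3 semitones, 1 wider than the major second (2), so augmented.

augmented second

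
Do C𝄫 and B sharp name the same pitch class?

No

Cbb is pitch class 10; B# is pitch class 0.
The pitch classes differ (10 vs. 0), so they are not enharmonic equivalents.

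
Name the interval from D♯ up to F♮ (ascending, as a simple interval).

diminished third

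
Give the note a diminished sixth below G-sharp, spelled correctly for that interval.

A sixth below G lands on the letter B.
A diminished sixth spans 7 semitones, so G# moves to pitch class 1. On the letter B that is B##.

B##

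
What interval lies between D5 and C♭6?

diminished seventh

Counting letters D–E–F–G–A–B–C gives a seventh.
D→Cb = 9 semitones, 2 narrower than the major seventh (11), so diminished.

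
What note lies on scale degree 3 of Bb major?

The Bb major scale runs Bb C D Eb F G A.
Degree 3 is D.

D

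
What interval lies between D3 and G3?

perfect fourth

The letter names run D→G, a span of 3 letter steps, so the interval is some kind of fourth.
D to G is 5 semitones. A perfect fourth is 5, so 5 makes it perfect.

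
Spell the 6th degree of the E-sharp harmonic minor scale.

Degree 6 takes the letter 5 steps above E, which is C.
In harmonic minor, degree 6 sits 8 semitones above the tonic. E# + 8 semitones is pitch class 1, spelled on C as C#.

C#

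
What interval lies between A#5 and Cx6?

The letter names run A→C, a span of 2 letter steps, so the interval is some kind of third.
A# to C## is 4 semitones. A major third is 4, so 4 makes it major.

major third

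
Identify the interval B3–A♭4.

diminished seventh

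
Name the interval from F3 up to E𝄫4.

Counting letters F–G–A–B–C–D–E gives a seventh.
F→Ebb = 9 semitones, 2 narrower than the major seventh (11), so diminished.

diminished seventh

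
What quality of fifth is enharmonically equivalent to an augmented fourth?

diminished

An augmented fourth spans 6 semitones.
A fifth spanning 6 semitones is diminished (the perfect fifth is 7).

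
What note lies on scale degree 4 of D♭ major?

Gb

Degree 4 takes the letter 3 steps above D, which is G.
In major, degree 4 sits 5 semitones above the tonic. Db + 5 semitones is pitch class 6, spelled on G as Gb.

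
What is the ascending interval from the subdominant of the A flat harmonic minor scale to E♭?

major second

The subdominant of Ab harmonic minor is Db.
Db up to Eb: letters D→E make it a second; 2 semitones makes it major.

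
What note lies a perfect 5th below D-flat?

D down a perfect fifth is G, so the target letter is G.
From Db, a perfect fifth is 7 semitones down: Gb.

Gb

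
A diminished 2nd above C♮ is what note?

Dbb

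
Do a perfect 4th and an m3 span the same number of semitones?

A perfect fourth spans 5 semitones; a minor third spans 3.
The spans differ, so they are not enharmonic equivalents.

No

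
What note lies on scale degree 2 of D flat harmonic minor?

Eb

The Db harmonic minor scale runs Db Eb Fb Gb Ab Bbb C.
Degree 2 is Eb.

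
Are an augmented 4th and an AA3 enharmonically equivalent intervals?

Yes

An augmented fourth spans 6 semitones; a doubly augmented third spans 6.
They are enharmonically equivalent.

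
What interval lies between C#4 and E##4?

The letter names run C→E, a span of 2 letter steps, so the interval is some kind of third.
C# to E## is 5 semitones. A major third is 4, so 5 makes it augmented.

augmented third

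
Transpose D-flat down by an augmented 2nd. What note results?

Cbb

A second below D lands on the letter C.
An augmented second spans 3 semitones, so Db moves to pitch class 10. On the letter C that is Cbb.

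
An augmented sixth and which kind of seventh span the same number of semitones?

An augmented sixth spans 10 semitones.
A seventh spanning 10 semitones is minor (the major seventh is 11).

minor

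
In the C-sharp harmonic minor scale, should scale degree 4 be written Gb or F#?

Each scale degree takes a distinct letter name. Degree 4 of a scale on C must use the letter F.
F# and Gb are enharmonically the same pitch, but only F# uses the letter F, so it is the correct spelling here.

F#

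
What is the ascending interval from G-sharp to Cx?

augmented fourth

Counting letters G–A–B–C gives a fourth.
G#→C## = 6 semitones, 1 wider than the perfect fourth (5), so augmented.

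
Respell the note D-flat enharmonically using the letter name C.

Db is pitch class 1. The letter C alone is pitch class 0.
To reach pitch class 1 from C requires an offset of +1 semitone, i.e. sharp: C#.

C#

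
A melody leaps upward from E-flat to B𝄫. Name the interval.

The letter names run E→B, a span of 4 letter steps, so the interval is some kind of fifth.
Eb to Bbb is 6 semitones. A perfect fifth is 7, so 6 makes it diminished.

diminished fifth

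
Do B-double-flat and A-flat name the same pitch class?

Bbb is pitch class 9; Ab is pitch class 8.
The pitch classes differ (9 vs. 8), so they are not enharmonic equivalents.

No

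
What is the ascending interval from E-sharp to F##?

Counting letters E–F gives a second.
E#→F## = 2 semitones, exactly the major second.

major second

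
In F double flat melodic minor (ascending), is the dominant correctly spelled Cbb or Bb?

Each scale degree takes a distinct letter name. Degree 5 of a scale on F must use the letter C.
Cbb and Bb are enharmonically the same pitch, but only Cbb uses the letter C, so it is the correct spelling here.

Cbb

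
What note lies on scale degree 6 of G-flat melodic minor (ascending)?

Eb

The Gb melodic minor (ascending) scale runs Gb Ab Bbb Cb Db Eb F.
Degree 6 is Eb.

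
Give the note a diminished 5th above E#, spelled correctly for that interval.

B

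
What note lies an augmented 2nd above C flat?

D

A second above C lands on the letter D.
An augmented second spans 3 semitones, so Cb moves to pitch class 2. On the letter D that is D.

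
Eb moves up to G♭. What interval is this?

Counting letters E–F–G gives a third.
Eb→Gb = 3 semitones, 1 narrower than the major third (4), so minor.

minor third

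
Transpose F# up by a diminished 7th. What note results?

F up a major seventh is E, so the target letter is E.
From F#, a diminished seventh is 9 semitones up: Eb.

Eb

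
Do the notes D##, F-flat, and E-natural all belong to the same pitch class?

D## is pitch class 4; Fb is pitch class 4; E is pitch class 4.
All spellings map to pitch class 4, so they are enharmonically equivalent.

Yes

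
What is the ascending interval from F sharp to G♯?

The letter names run F→G, a span of 1 letter step, so the interval is some kind of second.
F# to G# is 2 semitones. A major second is 2, so 2 makes it major.

major second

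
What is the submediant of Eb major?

The Eb major scale runs Eb F G Ab Bb C D.
Degree 6 is C.

C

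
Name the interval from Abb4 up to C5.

augmented third

Counting letters A–B–C gives a third.
Abb→C = 5 semitones, 1 wider than the major third (4), so augmented.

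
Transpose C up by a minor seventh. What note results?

A seventh above C lands on the letter B.
A minor seventh spans 10 semitones, so C moves to pitch class 10. On the letter B that is Bb.

Bb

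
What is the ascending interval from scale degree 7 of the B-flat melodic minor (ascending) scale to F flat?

Scale degree 7 of Bb melodic minor (ascending) is A.
A up to Fb: letters A→F make it a sixth; 7 semitones makes it diminished.

diminished sixth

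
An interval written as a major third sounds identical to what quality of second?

doubly augmented

A major third spans 4 semitones.
A second spanning 4 semitones is doubly augmented (the major second is 2).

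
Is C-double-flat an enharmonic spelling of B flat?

Yes

Cbb = pitch class 10 and Bb = pitch class 10 — the same pitch class, so they are enharmonic equivalents.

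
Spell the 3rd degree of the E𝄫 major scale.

Gb

Degree 3 takes the letter 2 steps above E, which is G.
In major, degree 3 sits 4 semitones above the tonic. Ebb + 4 semitones is pitch class 6, spelled on G as Gb.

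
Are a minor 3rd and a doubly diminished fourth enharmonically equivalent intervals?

Yes

A minor third spans 3 semitones; a doubly diminished fourth spans 3.
They are enharmonically equivalent.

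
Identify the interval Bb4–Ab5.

minor seventh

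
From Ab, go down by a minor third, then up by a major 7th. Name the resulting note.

E

A minor third down from Ab is F (letter F, 3 semitones down).
A major seventh up from F is E (letter E, 11 semitones up).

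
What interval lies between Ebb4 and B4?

The letter names run E→B, a span of 4 letter steps, so the interval is some kind of fifth.
Ebb to B is 9 semitones. A perfect fifth is 7, so 9 makes it doubly augmented.

doubly augmented fifth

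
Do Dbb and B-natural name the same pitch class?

Two spellings are enharmonically equivalent only if they share a pitch class.
Here Dbb → 0, B → 11; 0 ≠ 11, so they are not.

No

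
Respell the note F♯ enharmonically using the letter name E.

Plain E sits 2 semitones below F#, so on the letter E the same pitch needs a double sharp: E##.

E##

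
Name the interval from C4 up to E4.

Counting letters C–D–E gives a third.
C→E = 4 semitones, exactly the major third.

major third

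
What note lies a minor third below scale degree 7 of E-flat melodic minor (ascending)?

B

Scale degree 7 of Eb melodic minor (ascending) is D.
A minor third (3 semitones) below D lands on the letter B, giving B.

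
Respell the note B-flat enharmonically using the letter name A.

Bb is pitch class 10. The letter A alone is pitch class 9.
To reach pitch class 10 from A requires an offset of +1 semitone, i.e. sharp: A#.

A#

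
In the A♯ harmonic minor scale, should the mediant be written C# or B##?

C#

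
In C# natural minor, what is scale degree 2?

D#

The C# natural minor scale runs C# D# E F# G# A B.
Degree 2 is D#.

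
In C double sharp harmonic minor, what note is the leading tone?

The C## harmonic minor scale runs C## D## E# F## G## A# B##.
Degree 7 is B##.

B##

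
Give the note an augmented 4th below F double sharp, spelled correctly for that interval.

C#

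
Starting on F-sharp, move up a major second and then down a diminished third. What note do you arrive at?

A major second up from F# is G# (letter G, 2 semitones up).
A diminished third down from G# is E## (letter E, 2 semitones down).

E##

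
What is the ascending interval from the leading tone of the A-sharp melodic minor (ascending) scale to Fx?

minor seventh

The leading tone of A# melodic minor (ascending) is G##.
G## up to F##: letters G→F make it a seventh; 10 semitones makes it minor.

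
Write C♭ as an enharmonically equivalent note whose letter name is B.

B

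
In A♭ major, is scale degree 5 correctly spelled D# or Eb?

Eb

Each scale degree takes a distinct letter name. Degree 5 of a scale on A must use the letter E.
Eb and D# are enharmonically the same pitch, but only Eb uses the letter E, so it is the correct spelling here.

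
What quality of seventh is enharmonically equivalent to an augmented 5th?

doubly diminished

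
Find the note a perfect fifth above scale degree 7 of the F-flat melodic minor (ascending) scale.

Bb

Scale degree 7 of Fb melodic minor (ascending) is Eb.
A perfect fifth (7 semitones) above Eb lands on the letter B, giving Bb.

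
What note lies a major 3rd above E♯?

A third above E lands on the letter G.
A major third spans 4 semitones, so E# moves to pitch class 9. On the letter G that is G##.

G##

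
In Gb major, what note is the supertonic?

Degree 2 takes the letter 1 step above G, which is A.
In major, degree 2 sits 2 semitones above the tonic. Gb + 2 semitones is pitch class 8, spelled on A as Ab.

Ab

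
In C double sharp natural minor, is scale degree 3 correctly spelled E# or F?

Each scale degree takes a distinct letter name. Degree 3 of a scale on C must use the letter E.
E# and F are enharmonically the same pitch, but only E# uses the letter E, so it is the correct spelling here.

E#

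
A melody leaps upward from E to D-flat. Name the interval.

diminished seventh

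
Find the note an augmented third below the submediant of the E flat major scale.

The submediant of Eb major is C.
An augmented third (5 semitones) below C lands on the letter A, giving Abb.

Abb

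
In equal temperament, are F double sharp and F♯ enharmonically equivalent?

No

F## is pitch class 7; F# is pitch class 6.
The pitch classes differ (7 vs. 6), so they are not enharmonic equivalents.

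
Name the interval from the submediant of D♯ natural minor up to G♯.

The submediant of D# natural minor is B.
B up to G#: letters B→G make it a sixth; 9 semitones makes it major.

major sixth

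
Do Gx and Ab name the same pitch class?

Two spellings are enharmonically equivalent only if they share a pitch class.
Here G## → 9, Ab → 8; 8 ≠ 9, so they are not.

No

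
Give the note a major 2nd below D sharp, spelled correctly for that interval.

C#

A second below D lands on the letter C.
A major second spans 2 semitones, so D# moves to pitch class 1. On the letter C that is C#.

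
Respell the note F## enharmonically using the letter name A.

Abb

F## is pitch class 7. The letter A alone is pitch class 9.
To reach pitch class 7 from A requires an offset of -2 semitones, i.e. double flat: Abb.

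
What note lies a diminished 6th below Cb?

E

C down a major sixth is Eb, so the target letter is E.
From Cb, a diminished sixth is 7 semitones down: E.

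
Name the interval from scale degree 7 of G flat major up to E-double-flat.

diminished seventh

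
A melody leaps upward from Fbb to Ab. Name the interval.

Counting letters F–G–A gives a third.
Fbb→Ab = 5 semitones, 1 wider than the major third (4), so augmented.

augmented third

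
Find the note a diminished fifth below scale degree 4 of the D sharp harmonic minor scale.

C##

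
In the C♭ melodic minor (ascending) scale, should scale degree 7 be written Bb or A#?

Bb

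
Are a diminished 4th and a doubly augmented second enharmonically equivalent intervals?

A diminished fourth spans 4 semitones; a doubly augmented second spans 4.
They are enharmonically equivalent.

Yes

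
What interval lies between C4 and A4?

major sixth

The letter names run C→A, a span of 5 letter steps, so the interval is some kind of sixth.
C to A is 9 semitones. A major sixth is 9, so 9 makes it major.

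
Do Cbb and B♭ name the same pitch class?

Yes

Cbb = pitch class 10 and Bb = pitch class 10 — the same pitch class, so they are enharmonic equivalents.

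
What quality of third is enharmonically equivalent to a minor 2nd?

A minor second spans 1 semitone.
A third spanning 1 semitone is doubly diminished (the major third is 4).

doubly diminished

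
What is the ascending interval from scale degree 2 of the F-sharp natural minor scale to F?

Scale degree 2 of F# natural minor is G#.
G# up to F: letters G→F make it a seventh; 9 semitones makes it diminished.

diminished seventh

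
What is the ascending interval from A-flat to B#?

doubly augmented second

The letter names run A→B, a span of 1 letter step, so the interval is some kind of second.
Ab to B# is 4 semitones. A major second is 2, so 4 makes it doubly augmented.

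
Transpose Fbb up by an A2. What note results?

A second above F lands on the letter G.
An augmented second spans 3 semitones, so Fbb moves to pitch class 6. On the letter G that is Gb.

Gb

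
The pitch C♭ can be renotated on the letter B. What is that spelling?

B

Plain B sits at the same pitch as Cb, so on the letter B the same pitch needs a natural: B.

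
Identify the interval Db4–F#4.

Counting letters D–E–F gives a third.
Db→F# = 5 semitones, 1 wider than the major third (4), so augmented.

augmented third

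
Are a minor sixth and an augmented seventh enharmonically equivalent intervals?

A minor sixth spans 8 semitones; an augmented seventh spans 12.
The spans differ, so they are not enharmonic equivalents.

No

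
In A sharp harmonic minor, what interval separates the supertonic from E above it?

diminished fourth

The supertonic of A# harmonic minor is B#.
B# up to E: letters B→E make it a fourth; 4 semitones makes it diminished.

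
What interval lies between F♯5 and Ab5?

diminished third

The letter names run F→A, a span of 2 letter steps, so the interval is some kind of third.
F# to Ab is 2 semitones. A major third is 4, so 2 makes it diminished.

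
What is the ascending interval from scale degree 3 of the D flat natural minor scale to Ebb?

minor seventh

Scale degree 3 of Db natural minor is Fb.
Fb up to Ebb: letters F→E make it a seventh; 10 semitones makes it minor.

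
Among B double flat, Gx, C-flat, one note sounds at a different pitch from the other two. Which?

In 12-tone equal temperament, enharmonic equivalents share a pitch class. Bbb is pitch class 9; G## is pitch class 9; Cb is pitch class 11.
Bbb and G## share pitch class 9, while Cb is pitch class 11.

Cb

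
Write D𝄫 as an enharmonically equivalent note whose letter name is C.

C

Dbb is pitch class 0. The letter C alone is pitch class 0.
Pitch class 0 on C needs no accidental: C.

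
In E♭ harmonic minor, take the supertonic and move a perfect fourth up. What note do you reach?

The supertonic of Eb harmonic minor is F.
A perfect fourth (5 semitones) above F lands on the letter B, giving Bb.

Bb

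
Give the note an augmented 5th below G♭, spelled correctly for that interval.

Cbb

A fifth below G lands on the letter C.
An augmented fifth spans 8 semitones, so Gb moves to pitch class 10. On the letter C that is Cbb.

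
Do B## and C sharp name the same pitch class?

Yes

B## is pitch class 1; C# is pitch class 1.
All spellings map to pitch class 1, so they are enharmonically equivalent.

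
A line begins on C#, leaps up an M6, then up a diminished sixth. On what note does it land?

F

A major sixth up from C# is A# (letter A, 9 semitones up).
A diminished sixth up from A# is F (letter F, 7 semitones up).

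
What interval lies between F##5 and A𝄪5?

Counting letters F–G–A gives a third.
F##→A## = 4 semitones, exactly the major third.

major third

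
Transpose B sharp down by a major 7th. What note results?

C#

B down a major seventh is C, so the target letter is C.
From B#, a major seventh is 11 semitones down: C#.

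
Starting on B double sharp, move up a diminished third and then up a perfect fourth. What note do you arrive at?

G#

A diminished third up from B## is D# (letter D, 2 semitones up).
A perfect fourth up from D# is G# (letter G, 5 semitones up).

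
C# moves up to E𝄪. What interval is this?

The letter names run C→E, a span of 2 letter steps, so the interval is some kind of third.
C# to E## is 5 semitones. A major third is 4, so 5 makes it augmented.

augmented third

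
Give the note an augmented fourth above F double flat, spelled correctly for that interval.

F up a perfect fourth is Bb, so the target letter is B.
From Fbb, an augmented fourth is 6 semitones up: Bbb.

Bbb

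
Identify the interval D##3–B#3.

The letter names run D→B, a span of 5 letter steps, so the interval is some kind of sixth.
D## to B# is 8 semitones. A major sixth is 9, so 8 makes it minor.

minor sixth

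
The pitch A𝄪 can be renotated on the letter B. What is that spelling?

B

A## is pitch class 11. The letter B alone is pitch class 11.
Pitch class 11 on B needs no accidental: B.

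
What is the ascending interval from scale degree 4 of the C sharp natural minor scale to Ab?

Scale degree 4 of C# natural minor is F#.
F# up to Ab: letters F→A make it a third; 2 semitones makes it diminished.

diminished third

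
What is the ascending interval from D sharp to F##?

major third

Counting letters D–E–F gives a third.
D#→F## = 4 semitones, exactly the major third.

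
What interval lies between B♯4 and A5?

diminished seventh

Counting letters B–C–D–E–F–G–A gives a seventh.
B#→A = 9 semitones, 2 narrower than the major seventh (11), so diminished.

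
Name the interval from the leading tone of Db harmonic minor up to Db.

minor second

The leading tone of Db harmonic minor is C.
C up to Db: letters C→D make it a second; 1 semitone makes it minor.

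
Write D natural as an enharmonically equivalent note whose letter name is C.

C##

Plain C sits 2 semitones below D, so on the letter C the same pitch needs a double sharp: C##.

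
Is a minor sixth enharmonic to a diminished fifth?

A minor sixth spans 8 semitones; a diminished fifth spans 6.
The spans differ, so they are not enharmonic equivalents.

No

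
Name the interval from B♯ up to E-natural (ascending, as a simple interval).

diminished fourth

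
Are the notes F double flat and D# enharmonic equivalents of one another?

Yes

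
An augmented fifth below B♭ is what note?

Ebb

B down a perfect fifth is E, so the target letter is E.
From Bb, an augmented fifth is 8 semitones down: Ebb.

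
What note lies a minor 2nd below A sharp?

A second below A lands on the letter G.
A minor second spans 1 semitone, so A# moves to pitch class 9. On the letter G that is G##.

G##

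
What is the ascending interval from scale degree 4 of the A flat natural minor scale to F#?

augmented third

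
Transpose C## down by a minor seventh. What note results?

C down a major seventh is Db, so the target letter is D.
From C##, a minor seventh is 10 semitones down: D##.

D##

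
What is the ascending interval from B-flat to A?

The letter names run B→A, a span of 6 letter steps, so the interval is some kind of seventh.
Bb to A is 11 semitones. A major seventh is 11, so 11 makes it major.

major seventh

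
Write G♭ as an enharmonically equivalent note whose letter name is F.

F#

Gb is pitch class 6. The letter F alone is pitch class 5.
To reach pitch class 6 from F requires an offset of +1 semitone, i.e. sharp: F#.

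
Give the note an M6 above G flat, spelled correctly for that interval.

G up a major sixth is E, so the target letter is E.
From Gb, a major sixth is 9 semitones up: Eb.

Eb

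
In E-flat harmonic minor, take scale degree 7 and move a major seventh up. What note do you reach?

C#

Scale degree 7 of Eb harmonic minor is D.
A major seventh (11 semitones) above D lands on the letter C, giving C#.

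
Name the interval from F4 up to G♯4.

augmented second

Counting letters F–G gives a second.
F→G# = 3 semitones, 1 wider than the major second (2), so augmented.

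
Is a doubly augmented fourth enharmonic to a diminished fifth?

A doubly augmented fourth spans 7 semitones; a diminished fifth spans 6.
The spans differ, so they are not enharmonic equivalents.

No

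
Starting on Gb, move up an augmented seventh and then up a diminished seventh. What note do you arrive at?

Eb

An augmented seventh up from Gb is F# (letter F, 12 semitones up).
A diminished seventh up from F# is Eb (letter E, 9 semitones up).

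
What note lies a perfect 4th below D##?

A##

A fourth below D lands on the letter A.
A perfect fourth spans 5 semitones, so D## moves to pitch class 11. On the letter A that is A##.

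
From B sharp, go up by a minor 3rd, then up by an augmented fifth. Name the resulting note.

A minor third up from B# is D# (letter D, 3 semitones up).
An augmented fifth up from D# is A## (letter A, 8 semitones up).

A##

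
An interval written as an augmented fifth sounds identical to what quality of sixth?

An augmented fifth spans 8 semitones.
A sixth spanning 8 semitones is minor (the major sixth is 9).

minor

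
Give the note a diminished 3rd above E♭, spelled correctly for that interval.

Gbb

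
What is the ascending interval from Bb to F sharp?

The letter names run B→F, a span of 4 letter steps, so the interval is some kind of fifth.
Bb to F# is 8 semitones. A perfect fifth is 7, so 8 makes it augmented.

augmented fifth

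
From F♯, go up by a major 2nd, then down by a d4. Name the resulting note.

A major second up from F# is G# (letter G, 2 semitones up).
A diminished fourth down from G# is D## (letter D, 4 semitones down).

D##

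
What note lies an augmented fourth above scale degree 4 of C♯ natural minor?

B#

Scale degree 4 of C# natural minor is F#.
An augmented fourth (6 semitones) above F# lands on the letter B, giving B#.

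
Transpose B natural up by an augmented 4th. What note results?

E#

B up a perfect fourth is E, so the target letter is E.
From B, an augmented fourth is 6 semitones up: E#.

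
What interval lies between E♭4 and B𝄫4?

diminished fifth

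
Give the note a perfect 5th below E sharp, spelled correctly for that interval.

E down a perfect fifth is A, so the target letter is A.
From E#, a perfect fifth is 7 semitones down: A#.

A#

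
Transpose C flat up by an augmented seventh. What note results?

B

A seventh above C lands on the letter B.
An augmented seventh spans 12 semitones, so Cb moves to pitch class 11. On the letter B that is B.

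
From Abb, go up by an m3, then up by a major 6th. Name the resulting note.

Abb

A minor third up from Abb is Cbb (letter C, 3 semitones up).
A major sixth up from Cbb is Abb (letter A, 9 semitones up).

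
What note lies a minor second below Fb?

A second below F lands on the letter E.
A minor second spans 1 semitone, so Fb moves to pitch class 3. On the letter E that is Eb.

Eb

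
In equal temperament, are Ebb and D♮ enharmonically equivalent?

Ebb is pitch class 2; D is pitch class 2.
All spellings map to pitch class 2, so they are enharmonically equivalent.

Yes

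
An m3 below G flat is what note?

G down a major third is Eb, so the target letter is E.
From Gb, a minor third is 3 semitones down: Eb.

Eb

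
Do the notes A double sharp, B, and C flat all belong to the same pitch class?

Yes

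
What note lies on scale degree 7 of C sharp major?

The C# major scale runs C# D# E# F# G# A# B#.
Degree 7 is B#.

B#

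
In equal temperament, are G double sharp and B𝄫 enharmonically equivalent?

Yes

G## = pitch class 9 and Bbb = pitch class 9 — the same pitch class, so they are enharmonic equivalents.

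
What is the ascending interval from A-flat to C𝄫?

diminished third

Counting letters A–B–C gives a third.
Ab→Cbb = 2 semitones, 2 narrower than the major third (4), so diminished.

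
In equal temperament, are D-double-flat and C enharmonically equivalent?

Dbb is pitch class 0; C is pitch class 0.
All spellings map to pitch class 0, so they are enharmonically equivalent.

Yes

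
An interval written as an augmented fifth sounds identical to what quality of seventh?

An augmented fifth spans 8 semitones.
A seventh spanning 8 semitones is doubly diminished (the major seventh is 11).

doubly diminished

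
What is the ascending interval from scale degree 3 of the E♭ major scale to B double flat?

Scale degree 3 of Eb major is G.
G up to Bbb: letters G→B make it a third; 2 semitones makes it diminished.

diminished third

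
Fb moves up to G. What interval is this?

augmented second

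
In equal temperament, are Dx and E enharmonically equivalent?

D## = pitch class 4 and E = pitch class 4 — the same pitch class, so they are enharmonic equivalents.

Yes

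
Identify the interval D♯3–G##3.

augmented fourth

Counting letters D–E–F–G gives a fourth.
D#→G## = 6 semitones, 1 wider than the perfect fourth (5), so augmented.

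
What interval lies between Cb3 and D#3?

doubly augmented second

The letter names run C→D, a span of 1 letter step, so the interval is some kind of second.
Cb to D# is 4 semitones. A major second is 2, so 4 makes it doubly augmented.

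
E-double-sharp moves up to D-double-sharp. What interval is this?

minor seventh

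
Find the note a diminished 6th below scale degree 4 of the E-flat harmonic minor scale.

C#

Scale degree 4 of Eb harmonic minor is Ab.
A diminished sixth (7 semitones) below Ab lands on the letter C, giving C#.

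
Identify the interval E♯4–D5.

Counting letters E–F–G–A–B–C–D gives a seventh.
E#→D = 9 semitones, 2 narrower than the major seventh (11), so diminished.

diminished seventh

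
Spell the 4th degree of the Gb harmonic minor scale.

Cb

The Gb harmonic minor scale runs Gb Ab Bbb Cb Db Ebb F.
Degree 4 is Cb.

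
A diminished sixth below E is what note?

A sixth below E lands on the letter G.
A diminished sixth spans 7 semitones, so E moves to pitch class 9. On the letter G that is G##.

G##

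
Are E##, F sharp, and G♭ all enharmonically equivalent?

Yes

E## = pitch class 6 and F# = pitch class 6 and Gb = pitch class 6 — the same pitch class, so they are enharmonic equivalents.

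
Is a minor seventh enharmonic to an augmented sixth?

A minor seventh spans 10 semitones; an augmented sixth spans 10.
They are enharmonically equivalent.

Yes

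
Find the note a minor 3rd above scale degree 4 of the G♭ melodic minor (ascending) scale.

Scale degree 4 of Gb melodic minor (ascending) is Cb.
A minor third (3 semitones) above Cb lands on the letter E, giving Ebb.

Ebb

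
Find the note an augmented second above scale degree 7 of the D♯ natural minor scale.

Scale degree 7 of D# natural minor is C#.
An augmented second (3 semitones) above C# lands on the letter D, giving D##.

D##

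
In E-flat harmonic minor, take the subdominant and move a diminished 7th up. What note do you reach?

The subdominant of Eb harmonic minor is Ab.
A diminished seventh (9 semitones) above Ab lands on the letter G, giving Gbb.

Gbb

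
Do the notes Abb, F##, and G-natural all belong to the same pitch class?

Yes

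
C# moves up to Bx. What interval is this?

augmented seventh

The letter names run C→B, a span of 6 letter steps, so the interval is some kind of seventh.
C# to B## is 12 semitones. A major seventh is 11, so 12 makes it augmented.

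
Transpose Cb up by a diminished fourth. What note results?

A fourth above C lands on the letter F.
A diminished fourth spans 4 semitones, so Cb moves to pitch class 3. On the letter F that is Fbb.

Fbb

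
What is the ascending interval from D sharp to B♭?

diminished sixth

Counting letters D–E–F–G–A–B gives a sixth.
D#→Bb = 7 semitones, 2 narrower than the major sixth (9), so diminished.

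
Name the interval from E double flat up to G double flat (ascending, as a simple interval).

Counting letters E–F–G gives a third.
Ebb→Gbb = 3 semitones, 1 narrower than the major third (4), so minor.

minor third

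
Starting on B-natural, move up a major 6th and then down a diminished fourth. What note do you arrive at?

A major sixth up from B is G# (letter G, 9 semitones up).
A diminished fourth down from G# is D## (letter D, 4 semitones down).

D##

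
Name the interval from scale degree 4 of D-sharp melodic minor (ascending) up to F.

Scale degree 4 of D# melodic minor (ascending) is G#.
G# up to F: letters G→F make it a seventh; 9 semitones makes it diminished.

diminished seventh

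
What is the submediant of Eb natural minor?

The Eb natural minor scale runs Eb F Gb Ab Bb Cb Db.
Degree 6 is Cb.

Cb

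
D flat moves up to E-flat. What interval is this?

Counting letters D–E gives a second.
Db→Eb = 2 semitones, exactly the major second.

major second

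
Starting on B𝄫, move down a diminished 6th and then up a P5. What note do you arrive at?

A

A diminished sixth down from Bbb is D (letter D, 7 semitones down).
A perfect fifth up from D is A (letter A, 7 semitones up).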